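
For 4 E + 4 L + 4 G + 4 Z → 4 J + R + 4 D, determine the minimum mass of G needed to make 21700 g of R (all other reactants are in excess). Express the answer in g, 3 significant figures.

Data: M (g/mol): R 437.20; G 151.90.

30200 g

n(R) = 21700 / 437.20 = 49.63 mol
n(G) = (4/1) × 49.63 = 198.5 mol
mass = 198.5 × 151.90 = 30150 g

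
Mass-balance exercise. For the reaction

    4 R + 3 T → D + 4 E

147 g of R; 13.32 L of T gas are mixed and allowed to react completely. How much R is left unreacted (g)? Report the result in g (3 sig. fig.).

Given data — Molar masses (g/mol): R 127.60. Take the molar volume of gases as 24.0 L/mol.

52.6 g

n(R) = 147.0 / 127.60 = 1.152 mol
n(T) = 13.32 / 24.0 = 0.5550 mol
n/ν for R = 1.152/4 = 0.2880
n/ν for T = 0.5550/3 = 0.1850
Smallest n/ν is T → limiting reagent.
R consumed = (4/3) × 0.5550 = 0.7400 mol
R remaining = 1.152 − 0.7400 = 0.4120 mol
mass = 0.4120 × 127.60 = 52.57 g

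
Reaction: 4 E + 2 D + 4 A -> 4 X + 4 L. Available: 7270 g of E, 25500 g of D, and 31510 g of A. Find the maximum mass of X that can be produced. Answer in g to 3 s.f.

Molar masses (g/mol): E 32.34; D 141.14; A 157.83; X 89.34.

n(E) = 7270 / 32.34 = 224.8 mol
n(D) = 25500 / 141.14 = 180.7 mol
n(A) = 31510 / 157.83 = 199.6 mol
n/ν for E = 224.8/4 = 56.20
n/ν for D = 180.7/2 = 90.35
n/ν for A = 199.6/4 = 49.90
Smallest n/ν is A → limiting reagent.
n(X) = (4/4) × 199.6 = 199.6 mol
mass = 199.6 × 89.34 = 17830 g

17800 g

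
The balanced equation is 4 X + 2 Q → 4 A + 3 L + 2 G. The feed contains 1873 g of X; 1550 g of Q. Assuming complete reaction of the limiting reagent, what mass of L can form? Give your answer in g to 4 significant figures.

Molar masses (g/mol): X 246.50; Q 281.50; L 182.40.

n(X) = 1873 / 246.50 = 7.598 mol
n(Q) = 1550 / 281.50 = 5.506 mol
n/ν for X = 7.598/4 = 1.900
n/ν for Q = 5.506/2 = 2.753
Smallest n/ν is X → limiting reagent.
n(L) = (3/4) × 7.598 = 5.699 mol
mass = 5.699 × 182.40 = 1039 g

1039 g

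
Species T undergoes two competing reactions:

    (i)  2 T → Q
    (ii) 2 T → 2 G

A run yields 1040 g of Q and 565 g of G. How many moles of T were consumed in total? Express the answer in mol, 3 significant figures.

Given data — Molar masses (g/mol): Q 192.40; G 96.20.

16.7 mol

n(Q) = 1040 / 192.40 = 5.405 mol
n(G) = 565 / 96.20 = 5.873 mol
n(T) via (i) = (2/1)×5.405 = 10.81 mol
n(T) via (ii) = (2/2)×5.873 = 5.873 mol
total n(T) = 10.81 + 5.873 = 16.68 mol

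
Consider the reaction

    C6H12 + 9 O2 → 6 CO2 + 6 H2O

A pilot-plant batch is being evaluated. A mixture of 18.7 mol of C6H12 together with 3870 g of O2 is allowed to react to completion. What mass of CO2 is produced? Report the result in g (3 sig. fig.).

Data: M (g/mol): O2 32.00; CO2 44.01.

3550 g

n(C6H12) = 18.70 mol
n(O2) = 3870 / 32.00 = 120.9 mol
n/ν → C6H12: 18.70, O2: 13.43; O2 is limiting.
n(CO2) = (6/9) × 120.9 = 80.60 mol
mass = 80.60 × 44.01 = 3547 g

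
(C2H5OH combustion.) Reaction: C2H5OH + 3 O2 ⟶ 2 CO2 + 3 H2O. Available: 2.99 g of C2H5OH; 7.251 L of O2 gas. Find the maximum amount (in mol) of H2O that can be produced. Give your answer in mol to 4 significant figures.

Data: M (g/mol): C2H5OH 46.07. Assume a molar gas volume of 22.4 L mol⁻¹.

0.1947 mol

n(C2H5OH) = 2.990 / 46.07 = 0.06490 mol
n(O2) = 7.251 / 22.4 = 0.3237 mol
n/ν → C2H5OH: 0.06490, O2: 0.1079; C2H5OH is limiting.
n(H2O) = (3/1) × 0.06490 = 0.1947 mol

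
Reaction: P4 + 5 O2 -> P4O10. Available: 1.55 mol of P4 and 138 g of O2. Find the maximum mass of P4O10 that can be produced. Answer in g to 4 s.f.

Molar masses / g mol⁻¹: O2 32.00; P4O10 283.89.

n(P4) = 1.550 mol
n(O2) = 138.0 / 32.00 = 4.313 mol
n/ν → P4: 1.550, O2: 0.8626; O2 is limiting.
n(P4O10) = (1/5) × 4.313 = 0.8626 mol
mass = 0.8626 × 283.89 = 244.9 g

244.9 g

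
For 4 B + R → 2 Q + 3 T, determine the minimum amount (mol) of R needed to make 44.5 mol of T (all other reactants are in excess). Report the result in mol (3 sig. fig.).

n(T) = 44.50 mol
n(R) = (1/3) × 44.50 = 14.83 mol

14.8 mol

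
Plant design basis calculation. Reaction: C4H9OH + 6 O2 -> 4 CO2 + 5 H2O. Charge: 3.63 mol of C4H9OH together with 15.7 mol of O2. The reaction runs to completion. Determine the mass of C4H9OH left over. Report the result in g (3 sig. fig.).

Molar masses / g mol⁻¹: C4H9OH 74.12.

n(C4H9OH) = 3.630 mol
n(O2) = 15.70 mol
n/ν → C4H9OH: 3.630, O2: 2.617; O2 is limiting.
C4H9OH consumed = (1/6) × 15.70 = 2.617 mol
C4H9OH remaining = 3.630 − 2.617 = 1.013 mol
mass = 1.013 × 74.12 = 75.08 g

75.1 g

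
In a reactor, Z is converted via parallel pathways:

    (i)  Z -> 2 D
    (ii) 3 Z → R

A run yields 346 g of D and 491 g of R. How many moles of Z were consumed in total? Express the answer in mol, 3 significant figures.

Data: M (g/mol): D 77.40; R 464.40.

n(D) = 346 / 77.40 = 4.470 mol
n(R) = 491 / 464.40 = 1.057 mol
n(Z) via (i) = (1/2)×4.470 = 2.235 mol
n(Z) via (ii) = (3/1)×1.057 = 3.171 mol
total n(Z) = 2.235 + 3.171 = 5.406 mol

5.41 mol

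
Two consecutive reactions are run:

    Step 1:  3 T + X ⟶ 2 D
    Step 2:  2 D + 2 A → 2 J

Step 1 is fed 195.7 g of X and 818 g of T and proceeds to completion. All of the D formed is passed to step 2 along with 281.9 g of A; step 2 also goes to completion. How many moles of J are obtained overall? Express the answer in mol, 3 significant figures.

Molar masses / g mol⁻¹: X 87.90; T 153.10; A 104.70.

2.69 mol

Step 1:
n(X) = 195.7 / 87.90 = 2.226 mol
n(T) = 818.0 / 153.10 = 5.343 mol
n/ν for X = 2.226/1 = 2.226
n/ν for T = 5.343/3 = 1.781
Smallest n/ν is T → limiting reagent.
n(D) produced = (2/3) × 5.343 = 3.562 mol
Step 2:
n(D) available = 3.562 mol
n(A) = 281.9 / 104.70 = 2.692 mol
n/ν for D = 3.562/2 = 1.781
n/ν for A = 2.692/2 = 1.346
Smallest n/ν is A → limiting reagent.
n(J) = (2/2) × 2.692 = 2.692 mol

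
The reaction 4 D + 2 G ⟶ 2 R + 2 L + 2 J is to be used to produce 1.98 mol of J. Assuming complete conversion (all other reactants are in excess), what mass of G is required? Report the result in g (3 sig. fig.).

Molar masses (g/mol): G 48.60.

96.2 g

n(J) = 1.980 mol
n(G) = (2/2) × 1.980 = 1.980 mol
mass = 1.980 × 48.60 = 96.23 g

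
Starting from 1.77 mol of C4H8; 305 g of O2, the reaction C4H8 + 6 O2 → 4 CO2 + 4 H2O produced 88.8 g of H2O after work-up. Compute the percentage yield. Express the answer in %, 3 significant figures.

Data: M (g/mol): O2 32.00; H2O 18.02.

77.6 %

n(C4H8) = 1.770 mol
n(O2) = 305.0 / 32.00 = 9.531 mol
n/ν → C4H8: 1.770, O2: 1.589; O2 is limiting.
theoretical n(H2O) = (4/6) × 9.531 = 6.354 mol → 114.5 g
% yield = 88.8 / 114.5 × 100 = 77.55 %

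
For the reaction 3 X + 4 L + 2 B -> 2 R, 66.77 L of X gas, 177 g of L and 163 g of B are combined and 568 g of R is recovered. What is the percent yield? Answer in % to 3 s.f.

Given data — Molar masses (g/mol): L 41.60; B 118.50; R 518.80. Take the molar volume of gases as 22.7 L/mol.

79.6 %

n(X) = 66.77 / 22.7 = 2.941 mol
n(L) = 177.0 / 41.60 = 4.255 mol
n(B) = 163.0 / 118.50 = 1.376 mol
n/ν for X = 2.941/3 = 0.9803
n/ν for L = 4.255/4 = 1.064
n/ν for B = 1.376/2 = 0.6880
Smallest n/ν is B → limiting reagent.
theoretical n(R) = (2/2) × 1.376 = 1.376 mol → 713.9 g
% yield = 568 / 713.9 × 100 = 79.56 %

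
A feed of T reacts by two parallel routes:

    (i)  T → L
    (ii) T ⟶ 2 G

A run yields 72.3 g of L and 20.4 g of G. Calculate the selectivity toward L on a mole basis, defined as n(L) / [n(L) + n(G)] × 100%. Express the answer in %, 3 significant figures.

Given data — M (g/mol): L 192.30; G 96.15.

63.9 %

n(L) = 72.3 / 192.30 = 0.3760 mol
n(G) = 20.4 / 96.15 = 0.2122 mol
selectivity = 0.3760/(0.3760+0.2122) × 100 = 63.92 %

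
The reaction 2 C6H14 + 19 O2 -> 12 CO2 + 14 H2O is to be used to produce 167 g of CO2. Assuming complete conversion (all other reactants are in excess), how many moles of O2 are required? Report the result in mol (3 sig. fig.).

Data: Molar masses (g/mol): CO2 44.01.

n(CO2) = 167 / 44.01 = 3.795 mol
n(O2) = (19/12) × 3.795 = 6.009 mol

6.01 mol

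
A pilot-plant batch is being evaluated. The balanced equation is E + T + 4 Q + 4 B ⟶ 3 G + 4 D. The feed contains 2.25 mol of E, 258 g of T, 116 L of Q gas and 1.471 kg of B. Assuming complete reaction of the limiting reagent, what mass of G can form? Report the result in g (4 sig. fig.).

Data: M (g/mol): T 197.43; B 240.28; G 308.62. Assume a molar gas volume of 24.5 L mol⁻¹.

1096 g

n(E) = 2.250 mol
n(T) = 258.0 / 197.43 = 1.307 mol
n(Q) = 116.0 / 24.5 = 4.735 mol
n(B) = 1.471×1000 / 240.28 = 6.122 mol
n/ν for E = 2.250/1 = 2.250
n/ν for T = 1.307/1 = 1.307
n/ν for Q = 4.735/4 = 1.184
n/ν for B = 6.122/4 = 1.531
Smallest n/ν is Q → limiting reagent.
n(G) = (3/4) × 4.735 = 3.551 mol
mass = 3.551 × 308.62 = 1096 g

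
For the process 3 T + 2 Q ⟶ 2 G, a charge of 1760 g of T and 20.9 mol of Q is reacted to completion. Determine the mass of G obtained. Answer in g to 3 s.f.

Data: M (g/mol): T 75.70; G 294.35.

n(T) = 1760 / 75.70 = 23.25 mol
n(Q) = 20.90 mol
n/ν → T: 7.750, Q: 10.45; T is limiting.
n(G) = (2/3) × 23.25 = 15.50 mol
mass = 15.50 × 294.35 = 4562 g

4560 g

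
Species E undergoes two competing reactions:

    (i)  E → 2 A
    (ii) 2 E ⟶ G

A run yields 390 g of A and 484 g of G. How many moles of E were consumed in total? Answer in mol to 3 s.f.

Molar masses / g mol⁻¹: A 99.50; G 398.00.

n(A) = 390 / 99.50 = 3.920 mol
n(G) = 484 / 398.00 = 1.216 mol
n(E) via (i) = (1/2)×3.920 = 1.960 mol
n(E) via (ii) = (2/1)×1.216 = 2.432 mol
total n(E) = 1.960 + 2.432 = 4.392 mol

4.39 mol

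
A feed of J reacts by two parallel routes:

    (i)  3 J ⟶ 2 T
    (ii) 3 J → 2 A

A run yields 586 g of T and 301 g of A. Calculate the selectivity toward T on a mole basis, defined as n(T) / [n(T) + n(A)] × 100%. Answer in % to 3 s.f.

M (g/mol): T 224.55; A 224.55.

66.1 %

n(T) = 586 / 224.55 = 2.610 mol
n(A) = 301 / 224.55 = 1.340 mol
selectivity = 2.610/(2.610+1.340) × 100 = 66.08 %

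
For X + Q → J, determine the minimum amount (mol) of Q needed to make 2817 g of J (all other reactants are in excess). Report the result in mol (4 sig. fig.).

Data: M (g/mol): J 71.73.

39.27 mol

n(J) = 2817 / 71.73 = 39.27 mol
n(Q) = (1/1) × 39.27 = 39.27 mol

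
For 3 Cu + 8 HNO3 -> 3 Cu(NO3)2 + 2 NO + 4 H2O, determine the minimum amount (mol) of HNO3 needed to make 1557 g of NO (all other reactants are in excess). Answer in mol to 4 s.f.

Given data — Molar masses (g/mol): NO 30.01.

207.5 mol

n(NO) = 1557 / 30.01 = 51.88 mol
n(HNO3) = (8/2) × 51.88 = 207.5 mol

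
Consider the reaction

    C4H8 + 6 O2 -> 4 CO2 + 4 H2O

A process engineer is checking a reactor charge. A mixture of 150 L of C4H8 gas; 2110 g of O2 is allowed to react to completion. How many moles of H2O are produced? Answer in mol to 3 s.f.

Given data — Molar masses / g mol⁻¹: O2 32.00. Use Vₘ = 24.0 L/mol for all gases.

n(C4H8) = 150.0 / 24.0 = 6.250 mol
n(O2) = 2110 / 32.00 = 65.94 mol
n/ν for C4H8 = 6.250/1 = 6.250
n/ν for O2 = 65.94/6 = 10.99
Smallest n/ν is C4H8 → limiting reagent.
n(H2O) = (4/1) × 6.250 = 25.00 mol

25.0 mol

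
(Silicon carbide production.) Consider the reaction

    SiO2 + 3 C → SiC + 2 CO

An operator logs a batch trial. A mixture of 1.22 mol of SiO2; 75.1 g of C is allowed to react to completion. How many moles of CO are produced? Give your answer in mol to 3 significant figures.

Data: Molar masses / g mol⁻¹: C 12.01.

2.44 mol

n(SiO2) = 1.220 mol
n(C) = 75.10 / 12.01 = 6.253 mol
n/ν → SiO2: 1.220, C: 2.084; SiO2 is limiting.
n(CO) = (2/1) × 1.220 = 2.440 mol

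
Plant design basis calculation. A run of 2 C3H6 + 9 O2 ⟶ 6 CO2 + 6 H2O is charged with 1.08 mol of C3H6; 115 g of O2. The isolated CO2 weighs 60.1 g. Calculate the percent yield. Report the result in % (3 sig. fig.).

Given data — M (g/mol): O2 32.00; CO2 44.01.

n(C3H6) = 1.080 mol
n(O2) = 115.0 / 32.00 = 3.594 mol
n/ν → C3H6: 0.5400, O2: 0.3993; O2 is limiting.
theoretical n(CO2) = (6/9) × 3.594 = 2.396 mol → 105.4 g
% yield = 60.1 / 105.4 × 100 = 57.02 %

57.0 %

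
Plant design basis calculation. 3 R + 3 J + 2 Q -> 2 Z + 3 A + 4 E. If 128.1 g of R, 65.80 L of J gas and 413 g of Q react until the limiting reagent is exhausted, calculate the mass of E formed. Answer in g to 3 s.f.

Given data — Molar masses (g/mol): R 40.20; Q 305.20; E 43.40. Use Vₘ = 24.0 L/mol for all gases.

117 g

n(R) = 128.1 / 40.20 = 3.187 mol
n(J) = 65.80 / 24.0 = 2.742 mol
n(Q) = 413.0 / 305.20 = 1.353 mol
n/ν for R = 3.187/3 = 1.062
n/ν for J = 2.742/3 = 0.9140
n/ν for Q = 1.353/2 = 0.6765
Smallest n/ν is Q → limiting reagent.
n(E) = (4/2) × 1.353 = 2.706 mol
mass = 2.706 × 43.40 = 117.4 g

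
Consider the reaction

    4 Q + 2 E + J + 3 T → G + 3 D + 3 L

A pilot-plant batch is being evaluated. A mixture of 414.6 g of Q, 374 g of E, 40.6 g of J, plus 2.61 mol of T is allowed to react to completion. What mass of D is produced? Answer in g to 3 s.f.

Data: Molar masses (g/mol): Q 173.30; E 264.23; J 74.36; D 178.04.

n(Q) = 414.6 / 173.30 = 2.392 mol
n(E) = 374.0 / 264.23 = 1.415 mol
n(J) = 40.60 / 74.36 = 0.5460 mol
n(T) = 2.610 mol
n/ν → Q: 0.5980, E: 0.7075, J: 0.5460, T: 0.8700; J is limiting.
n(D) = (3/1) × 0.5460 = 1.638 mol
mass = 1.638 × 178.04 = 291.6 g

292 g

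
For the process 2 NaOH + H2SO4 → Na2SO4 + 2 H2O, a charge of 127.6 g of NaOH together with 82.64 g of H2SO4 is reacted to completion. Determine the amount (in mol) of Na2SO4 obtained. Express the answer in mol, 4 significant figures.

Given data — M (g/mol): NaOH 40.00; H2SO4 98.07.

n(NaOH) = 127.6 / 40.00 = 3.190 mol
n(H2SO4) = 82.64 / 98.07 = 0.8427 mol
n/ν for NaOH = 3.190/2 = 1.595
n/ν for H2SO4 = 0.8427/1 = 0.8427
Smallest n/ν is H2SO4 → limiting reagent.
n(Na2SO4) = (1/1) × 0.8427 = 0.8427 mol

0.8427 mol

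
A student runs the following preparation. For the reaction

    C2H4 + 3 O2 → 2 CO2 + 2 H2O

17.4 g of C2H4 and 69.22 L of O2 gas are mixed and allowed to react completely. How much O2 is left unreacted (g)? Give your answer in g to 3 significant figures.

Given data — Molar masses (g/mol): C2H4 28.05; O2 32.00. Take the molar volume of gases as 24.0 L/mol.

n(C2H4) = 17.40 / 28.05 = 0.6203 mol
n(O2) = 69.22 / 24.0 = 2.884 mol
n/ν → C2H4: 0.6203, O2: 0.9613; C2H4 is limiting.
O2 consumed = (3/1) × 0.6203 = 1.861 mol
O2 remaining = 2.884 − 1.861 = 1.023 mol
mass = 1.023 × 32.00 = 32.74 g

32.7 g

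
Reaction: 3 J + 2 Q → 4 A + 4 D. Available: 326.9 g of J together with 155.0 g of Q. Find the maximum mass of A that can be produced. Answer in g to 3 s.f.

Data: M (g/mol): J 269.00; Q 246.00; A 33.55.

n(J) = 326.9 / 269.00 = 1.215 mol
n(Q) = 155.0 / 246.00 = 0.6301 mol
n/ν for J = 1.215/3 = 0.4050
n/ν for Q = 0.6301/2 = 0.3151
Smallest n/ν is Q → limiting reagent.
n(A) = (4/2) × 0.6301 = 1.260 mol
mass = 1.260 × 33.55 = 42.27 g

42.3 g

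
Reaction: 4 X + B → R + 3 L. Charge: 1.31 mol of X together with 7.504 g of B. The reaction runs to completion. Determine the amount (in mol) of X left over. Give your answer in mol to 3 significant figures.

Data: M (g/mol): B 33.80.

n(X) = 1.310 mol
n(B) = 7.504 / 33.80 = 0.2220 mol
n/ν for X = 1.310/4 = 0.3275
n/ν for B = 0.2220/1 = 0.2220
Smallest n/ν is B → limiting reagent.
X consumed = (4/1) × 0.2220 = 0.8880 mol
X remaining = 1.310 − 0.8880 = 0.4220 mol

0.422 mol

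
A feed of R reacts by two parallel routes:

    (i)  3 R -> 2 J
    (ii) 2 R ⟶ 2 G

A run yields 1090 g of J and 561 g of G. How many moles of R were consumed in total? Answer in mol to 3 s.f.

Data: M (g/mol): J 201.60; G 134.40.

12.3 mol

n(J) = 1090 / 201.60 = 5.407 mol
n(G) = 561 / 134.40 = 4.174 mol
n(R) via (i) = (3/2)×5.407 = 8.111 mol
n(R) via (ii) = (2/2)×4.174 = 4.174 mol
total n(R) = 8.111 + 4.174 = 12.29 mol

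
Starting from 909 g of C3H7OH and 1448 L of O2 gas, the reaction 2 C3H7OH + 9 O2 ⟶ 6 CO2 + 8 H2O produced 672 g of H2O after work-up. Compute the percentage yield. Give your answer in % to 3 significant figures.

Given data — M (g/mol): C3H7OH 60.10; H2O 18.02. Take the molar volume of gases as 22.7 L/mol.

65.8 %

n(C3H7OH) = 909.0 / 60.10 = 15.12 mol
n(O2) = 1448 / 22.7 = 63.79 mol
n/ν for C3H7OH = 15.12/2 = 7.560
n/ν for O2 = 63.79/9 = 7.088
Smallest n/ν is O2 → limiting reagent.
theoretical n(H2O) = (8/9) × 63.79 = 56.70 mol → 1022 g
% yield = 672 / 1022 × 100 = 65.75 %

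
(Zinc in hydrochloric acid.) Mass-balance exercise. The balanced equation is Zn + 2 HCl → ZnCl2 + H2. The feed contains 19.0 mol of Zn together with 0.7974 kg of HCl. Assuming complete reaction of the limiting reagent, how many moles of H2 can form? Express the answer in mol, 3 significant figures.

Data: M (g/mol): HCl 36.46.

n(Zn) = 19.00 mol
n(HCl) = 0.7974×1000 / 36.46 = 21.87 mol
n/ν for Zn = 19.00/1 = 19.00
n/ν for HCl = 21.87/2 = 10.94
Smallest n/ν is HCl → limiting reagent.
n(H2) = (1/2) × 21.87 = 10.94 mol

10.9 mol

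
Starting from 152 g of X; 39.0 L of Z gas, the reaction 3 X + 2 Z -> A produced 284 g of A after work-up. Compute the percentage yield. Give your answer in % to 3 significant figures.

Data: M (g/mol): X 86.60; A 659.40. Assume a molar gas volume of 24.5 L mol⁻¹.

73.6 %

n(X) = 152.0 / 86.60 = 1.755 mol
n(Z) = 39.00 / 24.5 = 1.592 mol
n/ν for X = 1.755/3 = 0.5850
n/ν for Z = 1.592/2 = 0.7960
Smallest n/ν is X → limiting reagent.
theoretical n(A) = (1/3) × 1.755 = 0.5850 mol → 385.7 g
% yield = 284 / 385.7 × 100 = 73.63 %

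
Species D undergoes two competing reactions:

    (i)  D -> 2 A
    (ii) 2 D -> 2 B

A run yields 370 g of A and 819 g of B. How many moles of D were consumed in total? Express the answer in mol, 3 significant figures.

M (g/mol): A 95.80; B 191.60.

n(A) = 370 / 95.80 = 3.862 mol
n(B) = 819 / 191.60 = 4.275 mol
n(D) via (i) = (1/2)×3.862 = 1.931 mol
n(D) via (ii) = (2/2)×4.275 = 4.275 mol
total n(D) = 1.931 + 4.275 = 6.206 mol

6.21 mol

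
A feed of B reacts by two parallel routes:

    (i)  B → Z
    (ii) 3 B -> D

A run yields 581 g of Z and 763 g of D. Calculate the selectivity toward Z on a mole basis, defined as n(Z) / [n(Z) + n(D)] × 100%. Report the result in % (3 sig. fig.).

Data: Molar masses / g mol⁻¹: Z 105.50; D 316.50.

69.6 %

n(Z) = 581 / 105.50 = 5.507 mol
n(D) = 763 / 316.50 = 2.411 mol
selectivity = 5.507/(5.507+2.411) × 100 = 69.55 %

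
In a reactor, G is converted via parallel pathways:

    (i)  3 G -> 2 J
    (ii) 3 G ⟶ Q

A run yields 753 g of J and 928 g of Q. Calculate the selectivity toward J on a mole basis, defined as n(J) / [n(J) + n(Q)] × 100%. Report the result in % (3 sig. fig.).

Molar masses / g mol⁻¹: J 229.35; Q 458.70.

n(J) = 753 / 229.35 = 3.283 mol
n(Q) = 928 / 458.70 = 2.023 mol
selectivity = 3.283/(3.283+2.023) × 100 = 61.87 %

61.9 %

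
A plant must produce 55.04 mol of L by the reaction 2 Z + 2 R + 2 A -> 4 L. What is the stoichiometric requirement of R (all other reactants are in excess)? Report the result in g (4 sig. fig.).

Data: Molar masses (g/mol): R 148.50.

n(L) = 55.04 mol
n(R) = (2/4) × 55.04 = 27.52 mol
mass = 27.52 × 148.50 = 4087 g

4087 g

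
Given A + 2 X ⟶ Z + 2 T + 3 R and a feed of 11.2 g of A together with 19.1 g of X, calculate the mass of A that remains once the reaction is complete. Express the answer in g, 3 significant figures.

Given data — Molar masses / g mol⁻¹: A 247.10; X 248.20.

1.69 g

n(A) = 11.20 / 247.10 = 0.04533 mol
n(X) = 19.10 / 248.20 = 0.07695 mol
n/ν for A = 0.04533/1 = 0.04533
n/ν for X = 0.07695/2 = 0.03848
Smallest n/ν is X → limiting reagent.
A consumed = (1/2) × 0.07695 = 0.03848 mol
A remaining = 0.04533 − 0.03848 = 0.006850 mol
mass = 0.006850 × 247.10 = 1.693 g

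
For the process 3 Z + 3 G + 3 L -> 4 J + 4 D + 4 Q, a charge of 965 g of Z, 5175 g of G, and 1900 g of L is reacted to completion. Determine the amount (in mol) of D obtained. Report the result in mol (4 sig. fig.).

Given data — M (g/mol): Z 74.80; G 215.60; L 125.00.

n(Z) = 965.0 / 74.80 = 12.90 mol
n(G) = 5175 / 215.60 = 24.00 mol
n(L) = 1900 / 125.00 = 15.20 mol
n/ν → Z: 4.300, G: 8.000, L: 5.067; Z is limiting.
n(D) = (4/3) × 12.90 = 17.20 mol

17.20 mol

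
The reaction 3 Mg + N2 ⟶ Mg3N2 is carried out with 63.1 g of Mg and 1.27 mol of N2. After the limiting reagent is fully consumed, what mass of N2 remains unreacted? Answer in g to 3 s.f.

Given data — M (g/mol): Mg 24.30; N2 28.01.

n(Mg) = 63.10 / 24.30 = 2.597 mol
n(N2) = 1.270 mol
n/ν for Mg = 2.597/3 = 0.8657
n/ν for N2 = 1.270/1 = 1.270
Smallest n/ν is Mg → limiting reagent.
N2 consumed = (1/3) × 2.597 = 0.8657 mol
N2 remaining = 1.270 − 0.8657 = 0.4043 mol
mass = 0.4043 × 28.01 = 11.32 g

11.3 g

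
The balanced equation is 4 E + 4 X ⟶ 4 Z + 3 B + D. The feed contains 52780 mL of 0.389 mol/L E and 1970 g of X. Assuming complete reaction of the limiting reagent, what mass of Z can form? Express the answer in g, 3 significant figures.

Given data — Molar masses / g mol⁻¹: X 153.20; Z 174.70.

n(E) = 0.389 × 52780/1000 = 20.53 mol
n(X) = 1970 / 153.20 = 12.86 mol
n/ν for E = 20.53/4 = 5.133
n/ν for X = 12.86/4 = 3.215
Smallest n/ν is X → limiting reagent.
n(Z) = (4/4) × 12.86 = 12.86 mol
mass = 12.86 × 174.70 = 2247 g

2250 g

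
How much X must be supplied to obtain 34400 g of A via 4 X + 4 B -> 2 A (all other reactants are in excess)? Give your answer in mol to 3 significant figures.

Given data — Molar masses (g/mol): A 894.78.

76.9 mol

n(A) = 34400 / 894.78 = 38.45 mol
n(X) = (4/2) × 38.45 = 76.90 mol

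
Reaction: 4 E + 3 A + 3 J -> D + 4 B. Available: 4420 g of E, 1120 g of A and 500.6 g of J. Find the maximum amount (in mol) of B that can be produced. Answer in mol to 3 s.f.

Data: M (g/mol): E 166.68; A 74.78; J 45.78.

n(E) = 4420 / 166.68 = 26.52 mol
n(A) = 1120 / 74.78 = 14.98 mol
n(J) = 500.6 / 45.78 = 10.93 mol
n/ν for E = 26.52/4 = 6.630
n/ν for A = 14.98/3 = 4.993
n/ν for J = 10.93/3 = 3.643
Smallest n/ν is J → limiting reagent.
n(B) = (4/3) × 10.93 = 14.57 mol

14.6 mol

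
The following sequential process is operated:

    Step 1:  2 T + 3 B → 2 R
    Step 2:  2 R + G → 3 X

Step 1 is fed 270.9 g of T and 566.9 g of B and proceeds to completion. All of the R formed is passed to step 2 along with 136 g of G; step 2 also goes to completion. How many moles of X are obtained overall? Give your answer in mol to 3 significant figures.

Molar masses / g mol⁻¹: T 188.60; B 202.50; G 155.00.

Step 1:
n(T) = 270.9 / 188.60 = 1.436 mol
n(B) = 566.9 / 202.50 = 2.800 mol
n/ν → T: 0.7180, B: 0.9333; T is limiting.
n(R) produced = (2/2) × 1.436 = 1.436 mol
Step 2:
n(R) available = 1.436 mol
n(G) = 136.0 / 155.00 = 0.8774 mol
n/ν → R: 0.7180, G: 0.8774; R is limiting.
n(X) = (3/2) × 1.436 = 2.154 mol

2.15 mol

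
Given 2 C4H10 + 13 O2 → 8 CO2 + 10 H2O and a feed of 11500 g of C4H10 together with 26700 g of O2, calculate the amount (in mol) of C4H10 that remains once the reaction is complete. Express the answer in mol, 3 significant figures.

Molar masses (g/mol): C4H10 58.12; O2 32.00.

69.5 mol

n(C4H10) = 11500 / 58.12 = 197.9 mol
n(O2) = 26700 / 32.00 = 834.4 mol
n/ν → C4H10: 98.95, O2: 64.18; O2 is limiting.
C4H10 consumed = (2/13) × 834.4 = 128.4 mol
C4H10 remaining = 197.9 − 128.4 = 69.50 mol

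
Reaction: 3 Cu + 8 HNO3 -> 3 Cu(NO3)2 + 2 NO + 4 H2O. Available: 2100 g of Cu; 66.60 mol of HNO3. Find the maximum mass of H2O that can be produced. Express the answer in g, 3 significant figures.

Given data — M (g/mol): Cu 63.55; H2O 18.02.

n(Cu) = 2100 / 63.55 = 33.04 mol
n(HNO3) = 66.60 mol
n/ν for Cu = 33.04/3 = 11.01
n/ν for HNO3 = 66.60/8 = 8.325
Smallest n/ν is HNO3 → limiting reagent.
n(H2O) = (4/8) × 66.60 = 33.30 mol
mass = 33.30 × 18.02 = 600.1 g

600 g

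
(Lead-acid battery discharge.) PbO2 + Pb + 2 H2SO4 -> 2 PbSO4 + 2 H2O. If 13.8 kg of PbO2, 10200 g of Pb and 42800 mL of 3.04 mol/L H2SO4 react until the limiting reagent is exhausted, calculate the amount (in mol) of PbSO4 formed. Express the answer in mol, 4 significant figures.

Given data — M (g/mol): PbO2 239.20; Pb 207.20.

98.46 mol

n(PbO2) = 13.80×1000 / 239.20 = 57.69 mol
n(Pb) = 10200 / 207.20 = 49.23 mol
n(H2SO4) = 3.04 × 42800/1000 = 130.1 mol
n/ν for PbO2 = 57.69/1 = 57.69
n/ν for Pb = 49.23/1 = 49.23
n/ν for H2SO4 = 130.1/2 = 65.05
Smallest n/ν is Pb → limiting reagent.
n(PbSO4) = (2/1) × 49.23 = 98.46 mol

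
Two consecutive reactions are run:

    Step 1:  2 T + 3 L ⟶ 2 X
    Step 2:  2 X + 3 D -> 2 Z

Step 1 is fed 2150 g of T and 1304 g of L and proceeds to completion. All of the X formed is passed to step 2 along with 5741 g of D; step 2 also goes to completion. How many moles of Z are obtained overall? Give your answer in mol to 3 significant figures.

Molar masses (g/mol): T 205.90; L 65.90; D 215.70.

10.4 mol

Step 1:
n(T) = 2150 / 205.90 = 10.44 mol
n(L) = 1304 / 65.90 = 19.79 mol
n/ν → T: 5.220, L: 6.597; T is limiting.
n(X) produced = (2/2) × 10.44 = 10.44 mol
Step 2:
n(X) available = 10.44 mol
n(D) = 5741 / 215.70 = 26.62 mol
n/ν → X: 5.220, D: 8.873; X is limiting.
n(Z) = (2/2) × 10.44 = 10.44 mol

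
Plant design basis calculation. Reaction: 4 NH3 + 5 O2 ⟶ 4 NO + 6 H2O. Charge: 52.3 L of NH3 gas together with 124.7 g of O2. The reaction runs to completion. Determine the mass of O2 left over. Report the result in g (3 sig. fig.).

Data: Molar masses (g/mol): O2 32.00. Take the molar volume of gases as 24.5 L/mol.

39.3 g

n(NH3) = 52.30 / 24.5 = 2.135 mol
n(O2) = 124.7 / 32.00 = 3.897 mol
n/ν → NH3: 0.5338, O2: 0.7794; NH3 is limiting.
O2 consumed = (5/4) × 2.135 = 2.669 mol
O2 remaining = 3.897 − 2.669 = 1.228 mol
mass = 1.228 × 32.00 = 39.30 g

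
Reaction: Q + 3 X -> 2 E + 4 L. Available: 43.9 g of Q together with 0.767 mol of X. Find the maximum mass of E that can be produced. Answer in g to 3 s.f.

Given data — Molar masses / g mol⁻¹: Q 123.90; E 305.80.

156 g

n(Q) = 43.90 / 123.90 = 0.3543 mol
n(X) = 0.7670 mol
n/ν for Q = 0.3543/1 = 0.3543
n/ν for X = 0.7670/3 = 0.2557
Smallest n/ν is X → limiting reagent.
n(E) = (2/3) × 0.7670 = 0.5113 mol
mass = 0.5113 × 305.80 = 156.4 g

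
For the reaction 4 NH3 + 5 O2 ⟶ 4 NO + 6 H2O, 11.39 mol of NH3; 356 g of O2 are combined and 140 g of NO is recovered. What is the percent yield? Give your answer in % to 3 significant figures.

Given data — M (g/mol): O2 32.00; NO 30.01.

52.4 %

n(NH3) = 11.39 mol
n(O2) = 356.0 / 32.00 = 11.13 mol
n/ν for NH3 = 11.39/4 = 2.848
n/ν for O2 = 11.13/5 = 2.226
Smallest n/ν is O2 → limiting reagent.
theoretical n(NO) = (4/5) × 11.13 = 8.904 mol → 267.2 g
% yield = 140 / 267.2 × 100 = 52.40 %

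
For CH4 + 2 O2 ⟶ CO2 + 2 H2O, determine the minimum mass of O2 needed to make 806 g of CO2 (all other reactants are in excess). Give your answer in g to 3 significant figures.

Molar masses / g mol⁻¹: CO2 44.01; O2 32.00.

1170 g

n(CO2) = 806 / 44.01 = 18.31 mol
n(O2) = (2/1) × 18.31 = 36.62 mol
mass = 36.62 × 32.00 = 1172 g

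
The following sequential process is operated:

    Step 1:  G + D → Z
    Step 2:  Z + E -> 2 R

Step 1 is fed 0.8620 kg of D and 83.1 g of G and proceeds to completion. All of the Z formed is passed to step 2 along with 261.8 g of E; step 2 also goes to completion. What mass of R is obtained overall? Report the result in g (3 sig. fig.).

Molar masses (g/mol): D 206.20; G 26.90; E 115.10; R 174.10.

Step 1:
n(D) = 0.8620×1000 / 206.20 = 4.180 mol
n(G) = 83.10 / 26.90 = 3.089 mol
n/ν for D = 4.180/1 = 4.180
n/ν for G = 3.089/1 = 3.089
Smallest n/ν is G → limiting reagent.
n(Z) produced = (1/1) × 3.089 = 3.089 mol
Step 2:
n(Z) available = 3.089 mol
n(E) = 261.8 / 115.10 = 2.275 mol
n/ν for Z = 3.089/1 = 3.089
n/ν for E = 2.275/1 = 2.275
Smallest n/ν is E → limiting reagent.
n(R) = (2/1) × 2.275 = 4.550 mol
mass = 4.550 × 174.10 = 792.2 g

792 g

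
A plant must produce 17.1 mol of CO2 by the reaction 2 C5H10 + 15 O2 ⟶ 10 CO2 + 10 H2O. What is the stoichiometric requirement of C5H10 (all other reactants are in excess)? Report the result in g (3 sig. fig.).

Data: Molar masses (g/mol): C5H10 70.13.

n(CO2) = 17.10 mol
n(C5H10) = (2/10) × 17.10 = 3.420 mol
mass = 3.420 × 70.13 = 239.8 g

240 g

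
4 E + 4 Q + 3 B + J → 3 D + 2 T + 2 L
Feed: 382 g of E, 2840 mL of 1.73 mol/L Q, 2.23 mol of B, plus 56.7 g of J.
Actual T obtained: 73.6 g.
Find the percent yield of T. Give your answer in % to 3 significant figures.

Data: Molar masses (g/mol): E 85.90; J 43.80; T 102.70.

n(E) = 382.0 / 85.90 = 4.447 mol
n(Q) = 1.73 × 2840/1000 = 4.913 mol
n(B) = 2.230 mol
n(J) = 56.70 / 43.80 = 1.295 mol
n/ν for E = 4.447/4 = 1.112
n/ν for Q = 4.913/4 = 1.228
n/ν for B = 2.230/3 = 0.7433
n/ν for J = 1.295/1 = 1.295
Smallest n/ν is B → limiting reagent.
theoretical n(T) = (2/3) × 2.230 = 1.487 mol → 152.7 g
% yield = 73.6 / 152.7 × 100 = 48.20 %

48.2 %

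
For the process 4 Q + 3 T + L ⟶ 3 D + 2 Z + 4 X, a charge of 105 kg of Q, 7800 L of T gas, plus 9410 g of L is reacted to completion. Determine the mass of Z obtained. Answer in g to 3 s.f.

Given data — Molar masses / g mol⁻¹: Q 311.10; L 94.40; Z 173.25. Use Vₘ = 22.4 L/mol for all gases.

n(Q) = 105.0×1000 / 311.10 = 337.5 mol
n(T) = 7800 / 22.4 = 348.2 mol
n(L) = 9410 / 94.40 = 99.68 mol
n/ν for Q = 337.5/4 = 84.38
n/ν for T = 348.2/3 = 116.1
n/ν for L = 99.68/1 = 99.68
Smallest n/ν is Q → limiting reagent.
n(Z) = (2/4) × 337.5 = 168.8 mol
mass = 168.8 × 173.25 = 29240 g

29200 g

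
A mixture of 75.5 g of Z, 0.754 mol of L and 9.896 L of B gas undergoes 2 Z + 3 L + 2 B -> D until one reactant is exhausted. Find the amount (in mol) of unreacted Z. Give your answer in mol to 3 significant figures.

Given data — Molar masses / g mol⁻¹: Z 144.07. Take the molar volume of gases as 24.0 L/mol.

n(Z) = 75.50 / 144.07 = 0.5241 mol
n(L) = 0.7540 mol
n(B) = 9.896 / 24.0 = 0.4123 mol
n/ν → Z: 0.2621, L: 0.2513, B: 0.2062; B is limiting.
Z consumed = (2/2) × 0.4123 = 0.4123 mol
Z remaining = 0.5241 − 0.4123 = 0.1118 mol

0.112 mol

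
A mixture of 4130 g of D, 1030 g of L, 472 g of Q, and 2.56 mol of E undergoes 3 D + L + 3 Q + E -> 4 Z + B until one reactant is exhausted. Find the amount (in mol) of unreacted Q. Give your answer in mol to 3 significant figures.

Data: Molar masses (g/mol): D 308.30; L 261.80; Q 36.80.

5.15 mol

n(D) = 4130 / 308.30 = 13.40 mol
n(L) = 1030 / 261.80 = 3.934 mol
n(Q) = 472.0 / 36.80 = 12.83 mol
n(E) = 2.560 mol
n/ν → D: 4.467, L: 3.934, Q: 4.277, E: 2.560; E is limiting.
Q consumed = (3/1) × 2.560 = 7.680 mol
Q remaining = 12.83 − 7.680 = 5.150 mol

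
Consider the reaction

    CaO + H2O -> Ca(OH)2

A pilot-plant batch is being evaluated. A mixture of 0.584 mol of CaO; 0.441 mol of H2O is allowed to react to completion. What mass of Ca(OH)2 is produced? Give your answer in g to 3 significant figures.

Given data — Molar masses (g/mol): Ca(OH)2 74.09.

n(CaO) = 0.5840 mol
n(H2O) = 0.4410 mol
n/ν → CaO: 0.5840, H2O: 0.4410; H2O is limiting.
n(Ca(OH)2) = (1/1) × 0.4410 = 0.4410 mol
mass = 0.4410 × 74.09 = 32.67 g

32.7 g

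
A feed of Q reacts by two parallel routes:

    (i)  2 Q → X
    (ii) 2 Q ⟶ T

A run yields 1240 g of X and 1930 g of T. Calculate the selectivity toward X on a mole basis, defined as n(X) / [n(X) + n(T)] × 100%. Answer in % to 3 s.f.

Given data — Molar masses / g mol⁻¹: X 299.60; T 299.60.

39.1 %

n(X) = 1240 / 299.60 = 4.139 mol
n(T) = 1930 / 299.60 = 6.442 mol
selectivity = 4.139/(4.139+6.442) × 100 = 39.12 %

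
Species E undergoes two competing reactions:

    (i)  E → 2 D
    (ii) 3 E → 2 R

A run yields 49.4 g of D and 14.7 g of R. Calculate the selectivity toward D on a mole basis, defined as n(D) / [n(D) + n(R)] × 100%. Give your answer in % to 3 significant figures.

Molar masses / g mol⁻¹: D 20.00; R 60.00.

n(D) = 49.4 / 20.00 = 2.470 mol
n(R) = 14.7 / 60.00 = 0.2450 mol
selectivity = 2.470/(2.470+0.2450) × 100 = 90.98 %

91.0 %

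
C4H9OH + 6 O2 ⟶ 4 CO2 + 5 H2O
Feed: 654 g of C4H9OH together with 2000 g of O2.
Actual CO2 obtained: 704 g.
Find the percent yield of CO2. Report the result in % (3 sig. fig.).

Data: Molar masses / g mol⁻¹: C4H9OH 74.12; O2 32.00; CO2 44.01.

n(C4H9OH) = 654.0 / 74.12 = 8.824 mol
n(O2) = 2000 / 32.00 = 62.50 mol
n/ν for C4H9OH = 8.824/1 = 8.824
n/ν for O2 = 62.50/6 = 10.42
Smallest n/ν is C4H9OH → limiting reagent.
theoretical n(CO2) = (4/1) × 8.824 = 35.30 mol → 1554 g
% yield = 704 / 1554 × 100 = 45.30 %

45.3 %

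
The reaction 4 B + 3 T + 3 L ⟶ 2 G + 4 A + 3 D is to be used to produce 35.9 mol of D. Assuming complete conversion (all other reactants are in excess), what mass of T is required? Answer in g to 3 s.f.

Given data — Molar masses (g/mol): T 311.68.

11200 g

n(D) = 35.90 mol
n(T) = (3/3) × 35.90 = 35.90 mol
mass = 35.90 × 311.68 = 11190 g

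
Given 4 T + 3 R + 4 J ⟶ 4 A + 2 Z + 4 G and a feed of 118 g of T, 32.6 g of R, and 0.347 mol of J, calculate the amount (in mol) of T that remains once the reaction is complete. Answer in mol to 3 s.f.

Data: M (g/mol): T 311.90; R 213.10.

n(T) = 118.0 / 311.90 = 0.3783 mol
n(R) = 32.60 / 213.10 = 0.1530 mol
n(J) = 0.3470 mol
n/ν for T = 0.3783/4 = 0.09458
n/ν for R = 0.1530/3 = 0.05100
n/ν for J = 0.3470/4 = 0.08675
Smallest n/ν is R → limiting reagent.
T consumed = (4/3) × 0.1530 = 0.2040 mol
T remaining = 0.3783 − 0.2040 = 0.1743 mol

0.174 mol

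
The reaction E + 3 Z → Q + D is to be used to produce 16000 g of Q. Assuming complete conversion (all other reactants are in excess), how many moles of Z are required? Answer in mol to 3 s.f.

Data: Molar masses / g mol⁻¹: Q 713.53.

n(Q) = 16000 / 713.53 = 22.42 mol
n(Z) = (3/1) × 22.42 = 67.26 mol

67.3 mol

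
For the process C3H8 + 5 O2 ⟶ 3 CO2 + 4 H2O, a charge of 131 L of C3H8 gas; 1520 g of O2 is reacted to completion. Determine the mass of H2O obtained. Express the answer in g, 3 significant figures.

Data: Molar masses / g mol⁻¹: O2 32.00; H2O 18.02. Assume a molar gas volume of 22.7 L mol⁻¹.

416 g

n(C3H8) = 131.0 / 22.7 = 5.771 mol
n(O2) = 1520 / 32.00 = 47.50 mol
n/ν for C3H8 = 5.771/1 = 5.771
n/ν for O2 = 47.50/5 = 9.500
Smallest n/ν is C3H8 → limiting reagent.
n(H2O) = (4/1) × 5.771 = 23.08 mol
mass = 23.08 × 18.02 = 415.9 g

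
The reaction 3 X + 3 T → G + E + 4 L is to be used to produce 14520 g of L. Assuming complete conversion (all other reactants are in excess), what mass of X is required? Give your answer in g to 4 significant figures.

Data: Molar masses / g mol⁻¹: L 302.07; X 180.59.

n(L) = 14520 / 302.07 = 48.07 mol
n(X) = (3/4) × 48.07 = 36.05 mol
mass = 36.05 × 180.59 = 6510 g

6510 g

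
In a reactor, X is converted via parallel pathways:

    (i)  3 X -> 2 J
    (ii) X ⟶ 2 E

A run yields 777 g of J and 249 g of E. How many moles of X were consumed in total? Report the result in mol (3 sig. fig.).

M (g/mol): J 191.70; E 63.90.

n(J) = 777 / 191.70 = 4.053 mol
n(E) = 249 / 63.90 = 3.897 mol
n(X) via (i) = (3/2)×4.053 = 6.080 mol
n(X) via (ii) = (1/2)×3.897 = 1.949 mol
total n(X) = 6.080 + 1.949 = 8.029 mol

8.03 mol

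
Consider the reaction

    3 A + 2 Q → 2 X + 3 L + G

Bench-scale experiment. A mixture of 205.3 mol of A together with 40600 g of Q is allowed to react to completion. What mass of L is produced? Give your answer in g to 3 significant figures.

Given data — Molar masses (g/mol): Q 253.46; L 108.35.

n(A) = 205.3 mol
n(Q) = 40600 / 253.46 = 160.2 mol
n/ν for A = 205.3/3 = 68.43
n/ν for Q = 160.2/2 = 80.10
Smallest n/ν is A → limiting reagent.
n(L) = (3/3) × 205.3 = 205.3 mol
mass = 205.3 × 108.35 = 22240 g

22200 g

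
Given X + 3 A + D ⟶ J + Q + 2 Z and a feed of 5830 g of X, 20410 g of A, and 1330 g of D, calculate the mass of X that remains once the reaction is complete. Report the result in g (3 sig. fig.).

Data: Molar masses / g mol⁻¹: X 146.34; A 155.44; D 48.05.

n(X) = 5830 / 146.34 = 39.84 mol
n(A) = 20410 / 155.44 = 131.3 mol
n(D) = 1330 / 48.05 = 27.68 mol
n/ν → X: 39.84, A: 43.77, D: 27.68; D is limiting.
X consumed = (1/1) × 27.68 = 27.68 mol
X remaining = 39.84 − 27.68 = 12.16 mol
mass = 12.16 × 146.34 = 1779 g

1780 g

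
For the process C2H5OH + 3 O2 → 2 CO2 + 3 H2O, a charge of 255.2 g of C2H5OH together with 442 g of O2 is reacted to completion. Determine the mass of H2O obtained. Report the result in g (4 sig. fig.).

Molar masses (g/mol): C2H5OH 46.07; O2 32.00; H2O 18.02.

248.9 g

n(C2H5OH) = 255.2 / 46.07 = 5.539 mol
n(O2) = 442.0 / 32.00 = 13.81 mol
n/ν for C2H5OH = 5.539/1 = 5.539
n/ν for O2 = 13.81/3 = 4.603
Smallest n/ν is O2 → limiting reagent.
n(H2O) = (3/3) × 13.81 = 13.81 mol
mass = 13.81 × 18.02 = 248.9 g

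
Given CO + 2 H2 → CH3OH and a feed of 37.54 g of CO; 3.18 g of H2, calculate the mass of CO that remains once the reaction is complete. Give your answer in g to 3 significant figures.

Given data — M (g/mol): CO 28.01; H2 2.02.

n(CO) = 37.54 / 28.01 = 1.340 mol
n(H2) = 3.180 / 2.02 = 1.574 mol
n/ν → CO: 1.340, H2: 0.7870; H2 is limiting.
CO consumed = (1/2) × 1.574 = 0.7870 mol
CO remaining = 1.340 − 0.7870 = 0.5530 mol
mass = 0.5530 × 28.01 = 15.49 g

15.5 g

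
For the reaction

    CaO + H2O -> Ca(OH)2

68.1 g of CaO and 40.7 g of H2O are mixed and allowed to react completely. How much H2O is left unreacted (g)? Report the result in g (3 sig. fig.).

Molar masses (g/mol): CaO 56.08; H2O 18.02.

n(CaO) = 68.10 / 56.08 = 1.214 mol
n(H2O) = 40.70 / 18.02 = 2.259 mol
n/ν → CaO: 1.214, H2O: 2.259; CaO is limiting.
H2O consumed = (1/1) × 1.214 = 1.214 mol
H2O remaining = 2.259 − 1.214 = 1.045 mol
mass = 1.045 × 18.02 = 18.83 g

18.8 g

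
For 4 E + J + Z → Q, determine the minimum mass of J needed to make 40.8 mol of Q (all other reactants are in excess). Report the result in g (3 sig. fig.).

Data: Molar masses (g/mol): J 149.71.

n(Q) = 40.80 mol
n(J) = (1/1) × 40.80 = 40.80 mol
mass = 40.80 × 149.71 = 6108 g

6110 g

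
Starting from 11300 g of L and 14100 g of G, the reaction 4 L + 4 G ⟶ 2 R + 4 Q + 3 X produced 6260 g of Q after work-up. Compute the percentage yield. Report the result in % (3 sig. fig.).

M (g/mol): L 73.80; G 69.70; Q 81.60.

n(L) = 11300 / 73.80 = 153.1 mol
n(G) = 14100 / 69.70 = 202.3 mol
n/ν → L: 38.28, G: 50.58; L is limiting.
theoretical n(Q) = (4/4) × 153.1 = 153.1 mol → 12490 g
% yield = 6260 / 12490 × 100 = 50.12 %

50.1 %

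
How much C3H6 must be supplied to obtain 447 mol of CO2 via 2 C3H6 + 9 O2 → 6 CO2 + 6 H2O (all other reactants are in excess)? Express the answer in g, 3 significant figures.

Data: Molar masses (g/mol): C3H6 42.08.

n(CO2) = 447.0 mol
n(C3H6) = (2/6) × 447.0 = 149.0 mol
mass = 149.0 × 42.08 = 6270 g

6270 g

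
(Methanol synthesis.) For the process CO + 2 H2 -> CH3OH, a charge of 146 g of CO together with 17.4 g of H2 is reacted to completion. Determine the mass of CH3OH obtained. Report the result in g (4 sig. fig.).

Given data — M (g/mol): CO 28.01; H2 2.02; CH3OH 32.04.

n(CO) = 146.0 / 28.01 = 5.212 mol
n(H2) = 17.40 / 2.02 = 8.614 mol
n/ν → CO: 5.212, H2: 4.307; H2 is limiting.
n(CH3OH) = (1/2) × 8.614 = 4.307 mol
mass = 4.307 × 32.04 = 138.0 g

138.0 g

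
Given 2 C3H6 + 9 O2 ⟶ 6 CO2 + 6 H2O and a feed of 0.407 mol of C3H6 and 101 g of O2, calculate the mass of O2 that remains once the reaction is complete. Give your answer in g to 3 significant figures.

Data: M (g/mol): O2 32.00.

42.4 g

n(C3H6) = 0.4070 mol
n(O2) = 101.0 / 32.00 = 3.156 mol
n/ν for C3H6 = 0.4070/2 = 0.2035
n/ν for O2 = 3.156/9 = 0.3507
Smallest n/ν is C3H6 → limiting reagent.
O2 consumed = (9/2) × 0.4070 = 1.832 mol
O2 remaining = 3.156 − 1.832 = 1.324 mol
mass = 1.324 × 32.00 = 42.37 g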